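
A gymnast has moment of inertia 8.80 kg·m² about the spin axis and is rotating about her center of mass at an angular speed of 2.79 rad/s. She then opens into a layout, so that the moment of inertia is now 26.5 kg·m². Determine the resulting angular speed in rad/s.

Angular momentum about the spin axis is conserved since the torque about it is zero.
ω₂ = I₁ω₁ / I₂ = (8.800)(2.79 rad/s) / (26.50) = 0.9265 rad/s.

ω₂ ≈ 0.926 rad/s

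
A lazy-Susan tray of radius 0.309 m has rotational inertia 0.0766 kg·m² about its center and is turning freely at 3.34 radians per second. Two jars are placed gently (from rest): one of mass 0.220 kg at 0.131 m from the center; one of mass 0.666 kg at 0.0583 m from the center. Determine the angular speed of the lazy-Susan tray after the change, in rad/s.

The added mass arrives with no angular momentum about the center, and any external torque about the center is negligible, so the system's angular momentum is conserved.
Added inertia Σmr² = (0.220)(0.131)² + (0.666)(0.0583)² = 0.006039 kg·m²; I_f = 0.07660 + 0.006039 = 0.08264 kg·m².
ω_f = I_p ω_i / I_f = (0.07660)(3.34) / 0.08264 = 3.096 rad/s.

ω_f ≈ 3.10 rad/s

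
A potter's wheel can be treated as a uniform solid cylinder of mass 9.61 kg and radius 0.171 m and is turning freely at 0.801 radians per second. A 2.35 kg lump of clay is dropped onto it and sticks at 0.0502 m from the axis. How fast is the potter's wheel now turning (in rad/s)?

ω_f ≈ 0.769 rad/s

No external torque acts about the axis; L_before = L_after.
I_p = ½(9.61)(0.171)² = 0.1405 kg·m².
Added inertia Σmr² = (2.35)(0.0502)² = 0.005922 kg·m²; I_f = 0.1405 + 0.005922 = 0.1464 kg·m².
ω_f = I_p ω_i / I_f = (0.1405)(0.801) / 0.1464 = 0.7686 rad/s.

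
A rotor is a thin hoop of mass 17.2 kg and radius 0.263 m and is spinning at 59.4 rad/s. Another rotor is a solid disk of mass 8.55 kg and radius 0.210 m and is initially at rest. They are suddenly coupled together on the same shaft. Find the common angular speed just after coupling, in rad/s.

|ω_f| ≈ 51.3 rad/s

No external torque acts about the common axis, so total angular momentum is conserved.
Moments of inertia: I_A = (17.2)(0.263)² = 1.190 kg·m²; I_B = ½(8.55)(0.210)² = 0.1885 kg·m².
Taking A's sense as positive: L = (1.190)(59.4) = 70.67 kg·m²·rad/s.
Combined I = 1.190 + 0.1885 = 1.378 kg·m².
ω_f = L / I = 70.67 / 1.378 = 51.27 rad/s.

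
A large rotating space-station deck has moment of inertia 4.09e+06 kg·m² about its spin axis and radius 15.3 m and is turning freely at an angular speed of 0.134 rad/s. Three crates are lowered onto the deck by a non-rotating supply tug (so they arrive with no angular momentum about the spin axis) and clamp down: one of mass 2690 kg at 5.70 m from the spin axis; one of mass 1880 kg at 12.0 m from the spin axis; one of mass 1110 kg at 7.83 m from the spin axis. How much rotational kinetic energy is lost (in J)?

No external torque acts about the spin axis; L_before = L_after.
Added inertia Σmr² = (2690)(5.70)² + (1880)(12.0)² + (1110)(7.83)² = 4.262e+05 kg·m²; I_f = 4.090e+06 + 4.262e+05 = 4.516e+06 kg·m².
ω_f = I_p ω_i / I_f = (4.090e+06)(0.134) / 4.516e+06 = 0.1214 rad/s.
KE_i = ½(4.090e+06)(0.1340 rad/s)² = 36720 J; KE_f = ½(4.516e+06)(0.1214)² = 33250 J.

energy lost ≈ 3470 J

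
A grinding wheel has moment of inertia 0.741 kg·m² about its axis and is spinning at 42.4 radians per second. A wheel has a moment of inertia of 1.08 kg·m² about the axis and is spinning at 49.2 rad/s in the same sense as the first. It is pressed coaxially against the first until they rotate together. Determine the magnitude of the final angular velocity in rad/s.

The coupling torques are internal; angular momentum about the shared axis is conserved.
Taking A's sense as positive: L = (0.7410)(42.4) + (1.080)(49.2) = 84.55 kg·m²·rad/s.
Combined I = 0.7410 + 1.080 = 1.821 kg·m².
ω_f = L / I = 84.55 / 1.821 = 46.43 rad/s.

|ω_f| ≈ 46.4 rad/s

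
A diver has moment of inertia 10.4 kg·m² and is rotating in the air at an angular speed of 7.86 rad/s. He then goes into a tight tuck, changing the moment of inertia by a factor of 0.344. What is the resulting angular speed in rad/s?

ω₂ ≈ 22.8 rad/s

Angular momentum about the spin axis is conserved since the torque about it is zero.
I₂ = 0.344 × 10.4 = 3.578 kg·m².
ω₂ = I₁ω₁ / I₂ = (10.40)(7.86 rad/s) / (3.578) = 22.85 rad/s.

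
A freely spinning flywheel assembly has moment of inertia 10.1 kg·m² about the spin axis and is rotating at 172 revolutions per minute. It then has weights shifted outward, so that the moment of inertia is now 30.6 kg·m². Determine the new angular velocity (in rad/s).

No external torque acts about the spin axis, so angular momentum is conserved.
ω₂ = I₁ω₁ / I₂ = (10.10)(172 rpm) / (30.60) = 56.77 rpm = 5.945 rad/s.

ω₂ ≈ 5.95 rad/s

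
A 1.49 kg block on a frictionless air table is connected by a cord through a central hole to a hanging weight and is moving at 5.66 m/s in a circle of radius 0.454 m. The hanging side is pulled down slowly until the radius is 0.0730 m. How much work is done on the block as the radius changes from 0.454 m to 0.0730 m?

The only horizontal force on the mass is along the cord (radial), so it exerts no torque about the hole and angular momentum m v r is conserved.
v₂ = v₁ r₁ / r₂ = (5.66)(0.454) / (0.0730) = 35.20 m/s.
W = ΔKE = ½m(v₂² − v₁²) = 899.2 J.

W ≈ 899 J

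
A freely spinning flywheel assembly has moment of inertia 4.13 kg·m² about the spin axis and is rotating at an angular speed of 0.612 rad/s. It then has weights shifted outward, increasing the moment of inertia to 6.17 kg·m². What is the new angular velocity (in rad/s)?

ω₂ ≈ 0.410 rad/s

With no external torque about the axis, L is conserved: I₁ω₁ = I₂ω₂.
ω₂ = I₁ω₁ / I₂ = (4.130)(0.612 rad/s) / (6.170) = 0.4097 rad/s.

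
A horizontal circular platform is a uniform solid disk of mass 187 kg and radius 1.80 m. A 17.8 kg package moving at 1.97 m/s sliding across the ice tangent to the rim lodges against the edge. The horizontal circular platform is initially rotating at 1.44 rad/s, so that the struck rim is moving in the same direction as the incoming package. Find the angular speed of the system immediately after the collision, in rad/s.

|ω_f| ≈ 1.38 rad/s

The axle reaction passes through the central axle and exerts no torque about it; angular momentum about the central axle is conserved through the impact.
I_p = ½(187)(1.80)² = 302.9 kg·m². Taking the sense of the package's angular momentum as positive, L_{package} = m v R = (17.8)(1.97)(1.80) = 63.12 kg·m²/s.
L_i = +I_p ω_p + m v R = +(302.9)(1.44) + 63.12 = 499.4 kg·m²/s.
After sticking, I_f = I_p + m R² = 302.9 + (17.8)(1.80)² = 360.6 kg·m².
ω_f = L_i / I_f = 499.4 / 360.6 = 1.385 rad/s.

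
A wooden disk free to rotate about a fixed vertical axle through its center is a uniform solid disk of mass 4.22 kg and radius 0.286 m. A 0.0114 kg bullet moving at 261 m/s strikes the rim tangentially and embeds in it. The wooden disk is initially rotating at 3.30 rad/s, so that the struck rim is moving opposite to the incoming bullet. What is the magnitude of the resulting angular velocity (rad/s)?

The axle reaction passes through the axle and exerts no torque about it; angular momentum about the axle is conserved through the impact.
I_p = ½(4.22)(0.286)² = 0.1726 kg·m². Taking the sense of the bullet's angular momentum as positive, L_{bullet} = m v R = (0.0114)(261)(0.286) = 0.8510 kg·m²/s.
L_i = −I_p ω_p + m v R = −(0.1726)(3.30) + 0.8510 = 0.2814 kg·m²/s.
After sticking, I_f = I_p + m R² = 0.1726 + (0.0114)(0.286)² = 0.1735 kg·m².
ω_f = L_i / I_f = 0.2814 / 0.1735 = 1.622 rad/s.

|ω_f| ≈ 1.62 rad/s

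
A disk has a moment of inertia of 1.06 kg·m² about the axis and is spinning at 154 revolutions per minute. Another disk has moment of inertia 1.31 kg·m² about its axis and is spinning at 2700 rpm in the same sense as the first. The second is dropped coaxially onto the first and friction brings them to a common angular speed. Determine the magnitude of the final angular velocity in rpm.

No external torque acts about the common axis, so total angular momentum is conserved.
Taking A's sense as positive: L = (1.060)(154) + (1.310)(2700) = 3700 kg·m²·rpm.
Combined I = 1.060 + 1.310 = 2.370 kg·m².
ω_f = L / I = 3700 / 2.370 = 1561 rpm.

|ω_f| ≈ 1560 rpm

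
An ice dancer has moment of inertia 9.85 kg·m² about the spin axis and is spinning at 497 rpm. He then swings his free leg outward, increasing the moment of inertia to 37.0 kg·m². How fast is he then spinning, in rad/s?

ω₂ ≈ 13.9 rad/s

With no external torque about the axis, L is conserved: I₁ω₁ = I₂ω₂.
ω₂ = I₁ω₁ / I₂ = (9.850)(497 rpm) / (37.00) = 132.3 rpm = 13.86 rad/s.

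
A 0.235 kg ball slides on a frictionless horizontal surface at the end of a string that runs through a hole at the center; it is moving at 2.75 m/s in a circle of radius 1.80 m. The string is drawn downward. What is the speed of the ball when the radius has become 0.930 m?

Central (radial) force ⇒ zero torque about the center ⇒ m v r is constant.
v₂ = v₁ r₁ / r₂ = (2.75)(1.80) / (0.930) = 5.323 m/s.

v₂ ≈ 5.32 m/s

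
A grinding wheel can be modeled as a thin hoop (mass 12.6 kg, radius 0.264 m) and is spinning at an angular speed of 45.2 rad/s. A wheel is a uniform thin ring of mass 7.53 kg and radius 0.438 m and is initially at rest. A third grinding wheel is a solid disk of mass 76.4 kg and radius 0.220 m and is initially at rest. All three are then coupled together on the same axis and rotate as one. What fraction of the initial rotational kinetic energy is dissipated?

No external torque acts about the common axis, so total angular momentum is conserved.
Moments of inertia: I_A = (12.6)(0.264)² = 0.8782 kg·m²; I_B = (7.53)(0.438)² = 1.445 kg·m²; I_C = ½(76.4)(0.220)² = 1.849 kg·m².
Taking A's sense as positive: L = (0.8782)(45.2) = 39.69 kg·m²·rad/s.
Combined I = 0.8782 + 1.445 + 1.849 = 4.172 kg·m².
ω_f = L / I = 39.69 / 4.172 = 9.515 rad/s.
KE_i = ½ΣIω² = 897.1 J; KE_f = ½(4.172)(9.515)² = 188.8 J.
Fraction dissipated = (KE_i − KE_f)/KE_i = 0.7895.

fraction ≈ 0.789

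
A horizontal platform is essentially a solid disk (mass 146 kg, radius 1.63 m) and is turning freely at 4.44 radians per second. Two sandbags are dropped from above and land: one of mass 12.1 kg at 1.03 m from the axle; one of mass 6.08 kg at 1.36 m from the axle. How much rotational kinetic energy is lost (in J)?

energy lost ≈ 211 J

The added mass arrives with no angular momentum about the axle, and any external torque about the axle is negligible, so the system's angular momentum is conserved.
I_p = ½(146)(1.63)² = 194.0 kg·m².
Added inertia Σmr² = (12.1)(1.03)² + (6.08)(1.36)² = 24.08 kg·m²; I_f = 194.0 + 24.08 = 218.0 kg·m².
ω_f = I_p ω_i / I_f = (194.0)(4.44) / 218.0 = 3.950 rad/s.
KE_i = ½(194.0)(4.440 rad/s)² = 1912 J; KE_f = ½(218.0)(3.950)² = 1701 J.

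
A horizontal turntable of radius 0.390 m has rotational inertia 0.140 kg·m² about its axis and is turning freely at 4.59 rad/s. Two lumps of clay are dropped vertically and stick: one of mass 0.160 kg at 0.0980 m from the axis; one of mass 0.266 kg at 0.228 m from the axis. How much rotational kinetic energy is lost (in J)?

No external torque acts about the axis; L_before = L_after.
Added inertia Σmr² = (0.160)(0.0980)² + (0.266)(0.228)² = 0.01536 kg·m²; I_f = 0.1400 + 0.01536 = 0.1554 kg·m².
ω_f = I_p ω_i / I_f = (0.1400)(4.59) / 0.1554 = 4.136 rad/s.
KE_i = ½(0.1400)(4.590 rad/s)² = 1.475 J; KE_f = ½(0.1554)(4.136)² = 1.329 J.

energy lost ≈ 0.146 J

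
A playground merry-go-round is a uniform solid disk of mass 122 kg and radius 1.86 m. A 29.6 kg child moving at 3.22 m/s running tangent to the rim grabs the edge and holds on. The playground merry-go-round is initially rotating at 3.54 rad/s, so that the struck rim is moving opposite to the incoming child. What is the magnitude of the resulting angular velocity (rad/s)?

|ω_f| ≈ 1.82 rad/s

The axle reaction passes through the axle and exerts no torque about it; angular momentum about the axle is conserved through the impact.
I_p = ½(122)(1.86)² = 211.0 kg·m². Taking the sense of the child's angular momentum as positive, L_{child} = m v R = (29.6)(3.22)(1.86) = 177.3 kg·m²/s.
L_i = −I_p ω_p + m v R = −(211.0)(3.54) + 177.3 = -569.8 kg·m²/s.
After sticking, I_f = I_p + m R² = 211.0 + (29.6)(1.86)² = 313.4 kg·m².
ω_f = L_i / I_f = -569.8 / 313.4 = -1.818 rad/s.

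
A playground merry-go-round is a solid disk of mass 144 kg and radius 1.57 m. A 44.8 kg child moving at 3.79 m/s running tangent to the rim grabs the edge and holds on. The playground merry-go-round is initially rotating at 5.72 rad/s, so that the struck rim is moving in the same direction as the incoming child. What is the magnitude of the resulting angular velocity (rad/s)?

|ω_f| ≈ 4.45 rad/s

About the axle the impulsive forces during the collision are internal, so angular momentum about that axis is conserved.
I_p = ½(144)(1.57)² = 177.5 kg·m². Taking the sense of the child's angular momentum as positive, L_{child} = m v R = (44.8)(3.79)(1.57) = 266.6 kg·m²/s.
L_i = +I_p ω_p + m v R = +(177.5)(5.72) + 266.6 = 1282 kg·m²/s.
After sticking, I_f = I_p + m R² = 177.5 + (44.8)(1.57)² = 287.9 kg·m².
ω_f = L_i / I_f = 1282 / 287.9 = 4.452 rad/s.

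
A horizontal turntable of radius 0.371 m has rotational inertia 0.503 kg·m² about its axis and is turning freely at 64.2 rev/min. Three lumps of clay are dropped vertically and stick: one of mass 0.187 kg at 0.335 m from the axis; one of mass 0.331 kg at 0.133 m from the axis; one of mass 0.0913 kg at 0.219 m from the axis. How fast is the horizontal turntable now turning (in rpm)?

No external torque acts about the axis; L_before = L_after.
Added inertia Σmr² = (0.187)(0.335)² + (0.331)(0.133)² + (0.0913)(0.219)² = 0.03122 kg·m²; I_f = 0.5030 + 0.03122 = 0.5342 kg·m².
ω_f = I_p ω_i / I_f = (0.5030)(64.2) / 0.5342 = 60.45 rpm.

ω_f ≈ 60.4 rpm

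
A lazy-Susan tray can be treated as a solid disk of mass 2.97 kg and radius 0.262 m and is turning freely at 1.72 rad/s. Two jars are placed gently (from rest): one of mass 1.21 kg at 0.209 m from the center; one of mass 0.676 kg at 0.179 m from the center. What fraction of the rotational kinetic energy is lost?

No external torque acts about the center; L_before = L_after.
I_p = ½(2.97)(0.262)² = 0.1019 kg·m².
Added inertia Σmr² = (1.21)(0.209)² + (0.676)(0.179)² = 0.07451 kg·m²; I_f = 0.1019 + 0.07451 = 0.1765 kg·m².
ω_f = I_p ω_i / I_f = (0.1019)(1.72) / 0.1765 = 0.9937 rad/s.
KE_i = ½(0.1019)(1.720 rad/s)² = 0.1508 J; KE_f = ½(0.1765)(0.9937)² = 0.08711 J.
Fraction lost = 0.4223.

fraction ≈ 0.422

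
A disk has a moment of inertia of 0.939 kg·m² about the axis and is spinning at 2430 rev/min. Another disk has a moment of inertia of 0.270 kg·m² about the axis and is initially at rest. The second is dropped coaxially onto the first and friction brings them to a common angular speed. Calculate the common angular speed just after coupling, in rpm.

The coupling torques are internal; angular momentum about the shared axis is conserved.
Taking A's sense as positive: L = (0.9390)(2430) = 2282 kg·m²·rpm.
Combined I = 0.9390 + 0.2700 = 1.209 kg·m².
ω_f = L / I = 2282 / 1.209 = 1887 rpm.

|ω_f| ≈ 1890 rpm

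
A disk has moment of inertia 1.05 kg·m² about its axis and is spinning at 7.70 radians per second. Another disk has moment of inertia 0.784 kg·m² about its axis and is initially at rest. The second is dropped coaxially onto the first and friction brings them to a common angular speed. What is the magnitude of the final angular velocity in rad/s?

|ω_f| ≈ 4.41 rad/s

No external torque acts about the common axis, so total angular momentum is conserved.
Taking A's sense as positive: L = (1.050)(7.70) = 8.085 kg·m²·rad/s.
Combined I = 1.050 + 0.7840 = 1.834 kg·m².
ω_f = L / I = 8.085 / 1.834 = 4.408 rad/s.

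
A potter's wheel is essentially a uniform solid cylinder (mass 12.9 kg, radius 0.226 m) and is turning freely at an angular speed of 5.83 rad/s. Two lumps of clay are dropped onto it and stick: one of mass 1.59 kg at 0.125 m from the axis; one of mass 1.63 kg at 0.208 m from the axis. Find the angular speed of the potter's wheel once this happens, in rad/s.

No external torque acts about the axis; L_before = L_after.
I_p = ½(12.9)(0.226)² = 0.3294 kg·m².
Added inertia Σmr² = (1.59)(0.125)² + (1.63)(0.208)² = 0.09536 kg·m²; I_f = 0.3294 + 0.09536 = 0.4248 kg·m².
ω_f = I_p ω_i / I_f = (0.3294)(5.83) / 0.4248 = 4.521 rad/s.

ω_f ≈ 4.52 rad/s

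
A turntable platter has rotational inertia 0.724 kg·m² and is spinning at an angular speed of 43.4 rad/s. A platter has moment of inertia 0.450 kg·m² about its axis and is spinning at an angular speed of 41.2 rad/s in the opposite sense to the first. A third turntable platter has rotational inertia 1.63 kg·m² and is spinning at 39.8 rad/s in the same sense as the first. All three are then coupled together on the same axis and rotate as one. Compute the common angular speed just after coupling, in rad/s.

The coupling torques are internal; angular momentum about the shared axis is conserved.
Taking A's sense as positive: L = (0.7240)(43.4) − (0.4500)(41.2) + (1.630)(39.8) = 77.76 kg·m²·rad/s.
Combined I = 0.7240 + 0.4500 + 1.630 = 2.804 kg·m².
ω_f = L / I = 77.76 / 2.804 = 27.73 rad/s.

|ω_f| ≈ 27.7 rad/s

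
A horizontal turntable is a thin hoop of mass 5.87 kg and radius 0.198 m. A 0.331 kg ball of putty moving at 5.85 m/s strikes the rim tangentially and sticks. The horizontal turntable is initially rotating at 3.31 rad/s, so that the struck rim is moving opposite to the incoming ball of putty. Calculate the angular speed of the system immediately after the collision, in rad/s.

|ω_f| ≈ 1.56 rad/s

About the axle the impulsive forces during the collision are internal, so angular momentum about that axis is conserved.
I_p = (5.87)(0.198)² = 0.2301 kg·m². Taking the sense of the ball of putty's angular momentum as positive, L_{ball} = m v R = (0.331)(5.85)(0.198) = 0.3834 kg·m²/s.
L_i = −I_p ω_p + m v R = −(0.2301)(3.31) + 0.3834 = -0.3783 kg·m²/s.
After sticking, I_f = I_p + m R² = 0.2301 + (0.331)(0.198)² = 0.2431 kg·m².
ω_f = L_i / I_f = -0.3783 / 0.2431 = -1.556 rad/s.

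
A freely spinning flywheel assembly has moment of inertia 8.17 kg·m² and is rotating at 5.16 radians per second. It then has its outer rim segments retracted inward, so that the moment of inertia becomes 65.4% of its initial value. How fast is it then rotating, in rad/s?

ω₂ ≈ 7.89 rad/s

With no external torque about the axis, L is conserved: I₁ω₁ = I₂ω₂.
I₂ = 0.654 × 8.17 = 5.343 kg·m².
ω₂ = I₁ω₁ / I₂ = (8.170)(5.16 rad/s) / (5.343) = 7.890 rad/s.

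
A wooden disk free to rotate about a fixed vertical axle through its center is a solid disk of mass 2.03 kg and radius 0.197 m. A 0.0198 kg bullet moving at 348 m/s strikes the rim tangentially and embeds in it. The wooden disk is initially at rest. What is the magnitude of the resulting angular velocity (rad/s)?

The axle reaction passes through the axle and exerts no torque about it; angular momentum about the axle is conserved through the impact.
I_p = ½(2.03)(0.197)² = 0.03939 kg·m². Taking the sense of the bullet's angular momentum as positive, L_{bullet} = m v R = (0.0198)(348)(0.197) = 1.357 kg·m²/s.
L_i = 0 + 1.357 = 1.357 kg·m²/s.
After sticking, I_f = I_p + m R² = 0.03939 + (0.0198)(0.197)² = 0.04016 kg·m².
ω_f = L_i / I_f = 1.357 / 0.04016 = 33.80 rad/s.

|ω_f| ≈ 33.8 rad/s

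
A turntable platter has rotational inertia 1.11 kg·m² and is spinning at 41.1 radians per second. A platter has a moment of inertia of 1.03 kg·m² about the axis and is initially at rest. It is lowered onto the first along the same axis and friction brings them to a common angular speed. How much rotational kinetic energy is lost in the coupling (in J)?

ΔKE lost ≈ 451 J

No external torque acts about the common axis, so total angular momentum is conserved.
Taking A's sense as positive: L = (1.110)(41.1) = 45.62 kg·m²·rad/s.
Combined I = 1.110 + 1.030 = 2.140 kg·m².
ω_f = L / I = 45.62 / 2.140 = 21.32 rad/s.
KE_i = ½ΣIω² = 937.5 J; KE_f = ½(2.140)(21.32)² = 486.3 J.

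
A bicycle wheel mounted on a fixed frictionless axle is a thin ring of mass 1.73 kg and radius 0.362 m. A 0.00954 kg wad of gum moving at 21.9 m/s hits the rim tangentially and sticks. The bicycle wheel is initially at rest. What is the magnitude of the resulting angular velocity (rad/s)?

|ω_f| ≈ 0.332 rad/s

The axle reaction passes through the axle and exerts no torque about it; angular momentum about the axle is conserved through the impact.
I_p = (1.73)(0.362)² = 0.2267 kg·m². Taking the sense of the wad of gum's angular momentum as positive, L_{wad} = m v R = (0.00954)(21.9)(0.362) = 0.07563 kg·m²/s.
L_i = 0 + 0.07563 = 0.07563 kg·m²/s.
After sticking, I_f = I_p + m R² = 0.2267 + (0.00954)(0.362)² = 0.2280 kg·m².
ω_f = L_i / I_f = 0.07563 / 0.2280 = 0.3318 rad/s.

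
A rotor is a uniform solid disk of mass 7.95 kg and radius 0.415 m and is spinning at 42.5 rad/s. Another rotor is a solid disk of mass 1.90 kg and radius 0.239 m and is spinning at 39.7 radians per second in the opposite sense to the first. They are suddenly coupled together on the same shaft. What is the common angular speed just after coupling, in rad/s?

|ω_f| ≈ 36.5 rad/s

No external torque acts about the common axis, so total angular momentum is conserved.
Moments of inertia: I_A = ½(7.95)(0.415)² = 0.6846 kg·m²; I_B = ½(1.90)(0.239)² = 0.05426 kg·m².
Taking A's sense as positive: L = (0.6846)(42.5) − (0.05426)(39.7) = 26.94 kg·m²·rad/s.
Combined I = 0.6846 + 0.05426 = 0.7389 kg·m².
ω_f = L / I = 26.94 / 0.7389 = 36.46 rad/s.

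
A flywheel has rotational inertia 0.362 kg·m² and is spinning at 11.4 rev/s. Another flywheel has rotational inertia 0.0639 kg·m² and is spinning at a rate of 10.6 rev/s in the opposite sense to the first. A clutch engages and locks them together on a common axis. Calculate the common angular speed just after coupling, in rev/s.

No external torque acts about the common axis, so total angular momentum is conserved.
Taking A's sense as positive: L = (0.3620)(11.4) − (0.06390)(10.6) = 3.449 kg·m²·rev/s.
Combined I = 0.3620 + 0.06390 = 0.4259 kg·m².
ω_f = L / I = 3.449 / 0.4259 = 8.099 rev/s.

|ω_f| ≈ 8.10 rev/s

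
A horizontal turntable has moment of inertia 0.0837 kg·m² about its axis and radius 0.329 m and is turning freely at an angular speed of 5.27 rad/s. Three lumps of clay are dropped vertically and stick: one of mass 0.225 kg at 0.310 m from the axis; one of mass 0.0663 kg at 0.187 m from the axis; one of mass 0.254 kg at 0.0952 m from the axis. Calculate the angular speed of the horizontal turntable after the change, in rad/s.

The added mass arrives with no angular momentum about the axis, and any external torque about the axis is negligible, so the system's angular momentum is conserved.
Added inertia Σmr² = (0.225)(0.310)² + (0.0663)(0.187)² + (0.254)(0.0952)² = 0.02624 kg·m²; I_f = 0.08370 + 0.02624 = 0.1099 kg·m².
ω_f = I_p ω_i / I_f = (0.08370)(5.27) / 0.1099 = 4.012 rad/s.

ω_f ≈ 4.01 rad/s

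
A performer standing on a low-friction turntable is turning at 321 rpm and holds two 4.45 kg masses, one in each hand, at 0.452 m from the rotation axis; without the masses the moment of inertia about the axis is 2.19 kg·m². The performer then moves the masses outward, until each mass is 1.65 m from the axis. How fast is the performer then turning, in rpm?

ω₂ ≈ 48.7 rpm

With no external torque about the axis, L is conserved: I₁ω₁ = I₂ω₂.
I₁ = 2.19 + 2(4.45)(0.452)² = 4.008 kg·m²; I₂ = 2.19 + 2(4.45)(1.65)² = 26.42 kg·m².
ω₂ = I₁ω₁ / I₂ = (4.008)(321 rpm) / (26.42) = 48.70 rpm.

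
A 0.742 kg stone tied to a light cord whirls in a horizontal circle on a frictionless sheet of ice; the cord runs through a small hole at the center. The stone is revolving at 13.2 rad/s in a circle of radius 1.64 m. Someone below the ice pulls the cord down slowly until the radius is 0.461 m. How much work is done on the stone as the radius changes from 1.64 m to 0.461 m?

The constraining force is radial, so m r² ω about the center is conserved.
ω₂ = ω₁ (r₁/r₂)² = (13.2)(1.64/0.461)² = 167.1 rad/s.
W = ΔKE = ½m(v₂² − v₁²) = 2027 J.

W ≈ 2030 J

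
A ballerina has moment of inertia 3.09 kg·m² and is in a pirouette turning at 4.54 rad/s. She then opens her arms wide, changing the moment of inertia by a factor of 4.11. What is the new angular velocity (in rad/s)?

ω₂ ≈ 1.10 rad/s

With no external torque about the axis, L is conserved: I₁ω₁ = I₂ω₂.
I₂ = 4.11 × 3.09 = 12.70 kg·m².
ω₂ = I₁ω₁ / I₂ = (3.090)(4.54 rad/s) / (12.70) = 1.105 rad/s.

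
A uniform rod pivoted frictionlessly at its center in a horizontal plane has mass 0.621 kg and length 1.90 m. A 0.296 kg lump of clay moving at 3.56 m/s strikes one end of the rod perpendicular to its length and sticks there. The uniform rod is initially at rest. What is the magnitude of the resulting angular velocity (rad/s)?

The axle reaction passes through the pivot and exerts no torque about it; angular momentum about the pivot is conserved through the impact.
I_p = (1/12)(0.621)(1.90)² = 0.1868 kg·m². Taking the sense of the lump of clay's angular momentum as positive, L_{lump} = m v R = (0.296)(3.56)(1.90/2) = 1.001 kg·m²/s.
L_i = 0 + 1.001 = 1.001 kg·m²/s.
After sticking, I_f = I_p + m R² = 0.1868 + (0.296)(1.90/2)² = 0.4540 kg·m².
ω_f = L_i / I_f = 1.001 / 0.4540 = 2.205 rad/s.

|ω_f| ≈ 2.21 rad/s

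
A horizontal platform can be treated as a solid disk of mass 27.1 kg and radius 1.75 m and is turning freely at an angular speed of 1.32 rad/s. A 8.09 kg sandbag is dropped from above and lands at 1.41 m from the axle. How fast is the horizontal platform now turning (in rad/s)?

No external torque acts about the axle; L_before = L_after.
I_p = ½(27.1)(1.75)² = 41.50 kg·m².
Added inertia Σmr² = (8.09)(1.41)² = 16.08 kg·m²; I_f = 41.50 + 16.08 = 57.58 kg·m².
ω_f = I_p ω_i / I_f = (41.50)(1.32) / 57.58 = 0.9513 rad/s.

ω_f ≈ 0.951 rad/s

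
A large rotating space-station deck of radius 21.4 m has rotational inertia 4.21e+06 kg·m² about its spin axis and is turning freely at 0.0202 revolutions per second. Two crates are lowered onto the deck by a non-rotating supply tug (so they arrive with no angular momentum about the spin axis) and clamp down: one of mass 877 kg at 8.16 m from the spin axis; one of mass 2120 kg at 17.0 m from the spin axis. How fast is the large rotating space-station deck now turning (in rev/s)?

ω_f ≈ 0.0174 rev/s

No external torque acts about the spin axis; L_before = L_after.
Added inertia Σmr² = (877)(8.16)² + (2120)(17.0)² = 6.711e+05 kg·m²; I_f = 4.210e+06 + 6.711e+05 = 4.881e+06 kg·m².
ω_f = I_p ω_i / I_f = (4.210e+06)(0.0202) / 4.881e+06 = 0.01742 rev/s.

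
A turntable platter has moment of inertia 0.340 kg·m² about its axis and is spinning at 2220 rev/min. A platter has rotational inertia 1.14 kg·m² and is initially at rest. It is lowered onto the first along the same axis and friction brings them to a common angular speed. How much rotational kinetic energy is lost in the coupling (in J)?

ΔKE lost ≈ 7080 J

No external torque acts about the common axis, so total angular momentum is conserved.
Taking A's sense as positive: L = (0.3400)(2220) = 754.8 kg·m²·rpm.
Combined I = 0.3400 + 1.140 = 1.480 kg·m².
ω_f = L / I = 754.8 / 1.480 = 510.0 rpm.
KE_i = ½ΣIω² = 9188 J; KE_f = ½(1.480)(53.41)² = 2111 J.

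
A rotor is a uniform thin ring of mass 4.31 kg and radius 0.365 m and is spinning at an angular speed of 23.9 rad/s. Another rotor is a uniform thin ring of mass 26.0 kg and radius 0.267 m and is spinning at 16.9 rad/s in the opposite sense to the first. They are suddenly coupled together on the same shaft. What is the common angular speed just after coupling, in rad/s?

|ω_f| ≈ 7.25 rad/s

No external torque acts about the common axis, so total angular momentum is conserved.
Moments of inertia: I_A = (4.31)(0.365)² = 0.5742 kg·m²; I_B = (26.0)(0.267)² = 1.854 kg·m².
Taking A's sense as positive: L = (0.5742)(23.9) − (1.854)(16.9) = -17.60 kg·m²·rad/s.
Combined I = 0.5742 + 1.854 = 2.428 kg·m².
ω_f = L / I = -17.60 / 2.428 = -7.250 rad/s.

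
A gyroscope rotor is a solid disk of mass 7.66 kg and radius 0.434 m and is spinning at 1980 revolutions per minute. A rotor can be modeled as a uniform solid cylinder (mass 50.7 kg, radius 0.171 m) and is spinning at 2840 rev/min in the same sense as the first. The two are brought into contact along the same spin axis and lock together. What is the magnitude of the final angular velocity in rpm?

|ω_f| ≈ 2420 rpm

No external torque acts about the common axis, so total angular momentum is conserved.
Moments of inertia: I_A = ½(7.66)(0.434)² = 0.7214 kg·m²; I_B = ½(50.7)(0.171)² = 0.7413 kg·m².
Taking A's sense as positive: L = (0.7214)(1980) + (0.7413)(2840) = 3534 kg·m²·rpm.
Combined I = 0.7214 + 0.7413 = 1.463 kg·m².
ω_f = L / I = 3534 / 1.463 = 2416 rpm.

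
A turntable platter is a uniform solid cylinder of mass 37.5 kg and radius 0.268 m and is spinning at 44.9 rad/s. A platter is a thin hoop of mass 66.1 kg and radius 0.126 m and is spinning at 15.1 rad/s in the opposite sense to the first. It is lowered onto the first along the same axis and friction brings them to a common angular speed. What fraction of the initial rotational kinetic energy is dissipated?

fraction ≈ 0.719

The coupling torques are internal; angular momentum about the shared axis is conserved.
Moments of inertia: I_A = ½(37.5)(0.268)² = 1.347 kg·m²; I_B = (66.1)(0.126)² = 1.049 kg·m².
Taking A's sense as positive: L = (1.347)(44.9) − (1.049)(15.1) = 44.62 kg·m²·rad/s.
Combined I = 1.347 + 1.049 = 2.396 kg·m².
ω_f = L / I = 44.62 / 2.396 = 18.62 rad/s.
KE_i = ½ΣIω² = 1477 J; KE_f = ½(2.396)(18.62)² = 415.5 J.
Fraction dissipated = (KE_i − KE_f)/KE_i = 0.7187.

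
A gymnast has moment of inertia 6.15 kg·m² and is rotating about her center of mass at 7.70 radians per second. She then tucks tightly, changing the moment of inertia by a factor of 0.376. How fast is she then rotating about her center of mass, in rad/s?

ω₂ ≈ 20.5 rad/s

Angular momentum about the spin axis is conserved since the torque about it is zero.
I₂ = 0.376 × 6.15 = 2.312 kg·m².
ω₂ = I₁ω₁ / I₂ = (6.150)(7.70 rad/s) / (2.312) = 20.48 rad/s.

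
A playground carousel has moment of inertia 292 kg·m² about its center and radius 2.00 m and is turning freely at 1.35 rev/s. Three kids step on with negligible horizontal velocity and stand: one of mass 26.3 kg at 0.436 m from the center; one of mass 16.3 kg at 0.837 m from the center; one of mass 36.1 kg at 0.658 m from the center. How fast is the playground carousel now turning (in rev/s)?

The added mass arrives with no angular momentum about the center, and any external torque about the center is negligible, so the system's angular momentum is conserved.
Added inertia Σmr² = (26.3)(0.436)² + (16.3)(0.837)² + (36.1)(0.658)² = 32.05 kg·m²; I_f = 292.0 + 32.05 = 324.0 kg·m².
ω_f = I_p ω_i / I_f = (292.0)(1.35) / 324.0 = 1.216 rev/s.

ω_f ≈ 1.22 rev/s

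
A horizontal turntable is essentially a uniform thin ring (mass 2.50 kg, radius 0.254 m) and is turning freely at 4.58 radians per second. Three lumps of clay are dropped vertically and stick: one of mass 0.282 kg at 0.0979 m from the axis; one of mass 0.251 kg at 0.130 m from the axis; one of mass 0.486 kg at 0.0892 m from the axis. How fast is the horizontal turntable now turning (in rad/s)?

The added mass arrives with no angular momentum about the axis, and any external torque about the axis is negligible, so the system's angular momentum is conserved.
I_p = (2.50)(0.254)² = 0.1613 kg·m².
Added inertia Σmr² = (0.282)(0.0979)² + (0.251)(0.130)² + (0.486)(0.0892)² = 0.01081 kg·m²; I_f = 0.1613 + 0.01081 = 0.1721 kg·m².
ω_f = I_p ω_i / I_f = (0.1613)(4.58) / 0.1721 = 4.292 rad/s.

ω_f ≈ 4.29 rad/s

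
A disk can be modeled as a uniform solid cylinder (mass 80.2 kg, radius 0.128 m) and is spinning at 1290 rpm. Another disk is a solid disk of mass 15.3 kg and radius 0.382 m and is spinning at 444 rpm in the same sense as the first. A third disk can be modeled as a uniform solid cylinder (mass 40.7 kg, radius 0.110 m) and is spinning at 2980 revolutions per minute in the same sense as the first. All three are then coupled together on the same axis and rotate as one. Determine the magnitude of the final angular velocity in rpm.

The coupling torques are internal; angular momentum about the shared axis is conserved.
Moments of inertia: I_A = ½(80.2)(0.128)² = 0.6570 kg·m²; I_B = ½(15.3)(0.382)² = 1.116 kg·m²; I_C = ½(40.7)(0.110)² = 0.2462 kg·m².
Taking A's sense as positive: L = (0.6570)(1290) + (1.116)(444) + (0.2462)(2980) = 2077 kg·m²·rpm.
Combined I = 0.6570 + 1.116 + 0.2462 = 2.020 kg·m².
ω_f = L / I = 2077 / 2.020 = 1028 rpm.

|ω_f| ≈ 1030 rpm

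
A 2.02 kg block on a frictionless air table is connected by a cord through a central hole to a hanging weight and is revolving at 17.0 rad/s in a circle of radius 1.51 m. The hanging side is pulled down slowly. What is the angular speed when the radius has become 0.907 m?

No torque about the axis ⇒ m r₁² ω₁ = m r₂² ω₂.
ω₂ = ω₁ (r₁/r₂)² = (17.0)(1.51/0.907)² = 47.12 rad/s.

ω₂ ≈ 47.1 rad/s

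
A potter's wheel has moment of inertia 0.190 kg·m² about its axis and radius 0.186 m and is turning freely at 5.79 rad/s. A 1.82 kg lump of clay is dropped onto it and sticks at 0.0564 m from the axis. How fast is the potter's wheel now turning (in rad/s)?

No external torque acts about the axis; L_before = L_after.
Added inertia Σmr² = (1.82)(0.0564)² = 0.005789 kg·m²; I_f = 0.1900 + 0.005789 = 0.1958 kg·m².
ω_f = I_p ω_i / I_f = (0.1900)(5.79) / 0.1958 = 5.619 rad/s.

ω_f ≈ 5.62 rad/s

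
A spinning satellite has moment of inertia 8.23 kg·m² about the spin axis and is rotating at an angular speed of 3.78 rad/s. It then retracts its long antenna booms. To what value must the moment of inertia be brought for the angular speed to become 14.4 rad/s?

No external torque acts about the spin axis, so angular momentum is conserved.
I₂ = I₁ω₁ / ω₂ = (8.23)(3.78) / (14.4) = 2.160 kg·m².

I₂ ≈ 2.16 kg·m²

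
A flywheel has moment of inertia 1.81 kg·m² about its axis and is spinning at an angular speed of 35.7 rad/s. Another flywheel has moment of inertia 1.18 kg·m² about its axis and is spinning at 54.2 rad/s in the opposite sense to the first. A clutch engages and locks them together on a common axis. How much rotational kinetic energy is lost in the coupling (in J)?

ΔKE lost ≈ 2890 J

The coupling torques are internal; angular momentum about the shared axis is conserved.
Taking A's sense as positive: L = (1.810)(35.7) − (1.180)(54.2) = 0.6610 kg·m²·rad/s.
Combined I = 1.810 + 1.180 = 2.990 kg·m².
ω_f = L / I = 0.6610 / 2.990 = 0.2211 rad/s.
KE_i = ½ΣIω² = 2887 J; KE_f = ½(2.990)(0.2211)² = 0.07306 J.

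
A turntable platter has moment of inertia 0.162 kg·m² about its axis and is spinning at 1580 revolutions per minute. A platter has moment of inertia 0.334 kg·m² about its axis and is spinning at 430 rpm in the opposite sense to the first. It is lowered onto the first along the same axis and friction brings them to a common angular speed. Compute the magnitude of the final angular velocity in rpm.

No external torque acts about the common axis, so total angular momentum is conserved.
Taking A's sense as positive: L = (0.1620)(1580) − (0.3340)(430) = 112.3 kg·m²·rpm.
Combined I = 0.1620 + 0.3340 = 0.4960 kg·m².
ω_f = L / I = 112.3 / 0.4960 = 226.5 rpm.

|ω_f| ≈ 226 rpm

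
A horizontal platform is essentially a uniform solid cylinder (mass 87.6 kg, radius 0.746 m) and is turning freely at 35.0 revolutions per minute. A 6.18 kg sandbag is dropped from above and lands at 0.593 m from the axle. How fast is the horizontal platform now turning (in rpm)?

No external torque acts about the axle; L_before = L_after.
I_p = ½(87.6)(0.746)² = 24.38 kg·m².
Added inertia Σmr² = (6.18)(0.593)² = 2.173 kg·m²; I_f = 24.38 + 2.173 = 26.55 kg·m².
ω_f = I_p ω_i / I_f = (24.38)(35.0) / 26.55 = 32.14 rpm.

ω_f ≈ 32.1 rpm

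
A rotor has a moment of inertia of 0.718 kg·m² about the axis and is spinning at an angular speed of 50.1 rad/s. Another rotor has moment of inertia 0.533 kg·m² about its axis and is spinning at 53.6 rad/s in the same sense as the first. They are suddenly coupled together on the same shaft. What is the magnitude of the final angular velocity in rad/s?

The coupling torques are internal; angular momentum about the shared axis is conserved.
Taking A's sense as positive: L = (0.7180)(50.1) + (0.5330)(53.6) = 64.54 kg·m²·rad/s.
Combined I = 0.7180 + 0.5330 = 1.251 kg·m².
ω_f = L / I = 64.54 / 1.251 = 51.59 rad/s.

|ω_f| ≈ 51.6 rad/s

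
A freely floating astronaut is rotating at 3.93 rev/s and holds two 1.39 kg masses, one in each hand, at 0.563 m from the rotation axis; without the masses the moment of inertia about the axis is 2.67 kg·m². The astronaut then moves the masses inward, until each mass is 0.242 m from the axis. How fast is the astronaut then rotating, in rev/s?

Angular momentum about the spin axis is conserved since the torque about it is zero.
I₁ = 2.67 + 2(1.39)(0.563)² = 3.551 kg·m²; I₂ = 2.67 + 2(1.39)(0.242)² = 2.833 kg·m².
ω₂ = I₁ω₁ / I₂ = (3.551)(3.93 rev/s) / (2.833) = 4.927 rev/s.

ω₂ ≈ 4.93 rev/s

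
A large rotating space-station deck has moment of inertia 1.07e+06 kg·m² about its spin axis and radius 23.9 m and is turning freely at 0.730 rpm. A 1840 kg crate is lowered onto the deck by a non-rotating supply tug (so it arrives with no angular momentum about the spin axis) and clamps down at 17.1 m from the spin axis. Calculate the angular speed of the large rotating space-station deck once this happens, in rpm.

The added mass arrives with no angular momentum about the spin axis, and any external torque about the spin axis is negligible, so the system's angular momentum is conserved.
Added inertia Σmr² = (1840)(17.1)² = 5.380e+05 kg·m²; I_f = 1.070e+06 + 5.380e+05 = 1.608e+06 kg·m².
ω_f = I_p ω_i / I_f = (1.070e+06)(0.730) / 1.608e+06 = 0.4857 rpm.

ω_f ≈ 0.486 rpm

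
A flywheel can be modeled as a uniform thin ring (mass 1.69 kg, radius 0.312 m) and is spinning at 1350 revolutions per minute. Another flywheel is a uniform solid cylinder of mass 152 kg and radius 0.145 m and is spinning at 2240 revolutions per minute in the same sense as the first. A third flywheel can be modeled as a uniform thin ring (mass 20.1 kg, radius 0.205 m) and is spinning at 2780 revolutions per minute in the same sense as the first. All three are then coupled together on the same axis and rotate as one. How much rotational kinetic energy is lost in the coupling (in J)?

No external torque acts about the common axis, so total angular momentum is conserved.
Moments of inertia: I_A = (1.69)(0.312)² = 0.1645 kg·m²; I_B = ½(152)(0.145)² = 1.598 kg·m²; I_C = (20.1)(0.205)² = 0.8447 kg·m².
Taking A's sense as positive: L = (0.1645)(1350) + (1.598)(2240) + (0.8447)(2780) = 6150 kg·m²·rpm.
Combined I = 0.1645 + 1.598 + 0.8447 = 2.607 kg·m².
ω_f = L / I = 6150 / 2.607 = 2359 rpm.
KE_i = ½ΣIω² = 81400 J; KE_f = ½(2.607)(247.0)² = 79540 J.

ΔKE lost ≈ 1860 J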